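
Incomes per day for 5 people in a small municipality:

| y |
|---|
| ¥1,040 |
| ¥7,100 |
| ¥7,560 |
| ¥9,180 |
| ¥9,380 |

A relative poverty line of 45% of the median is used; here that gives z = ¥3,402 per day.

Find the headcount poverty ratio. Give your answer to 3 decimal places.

1 of the 5 people have income below ¥3,402.
H = 1/5 = 0.200.

0.200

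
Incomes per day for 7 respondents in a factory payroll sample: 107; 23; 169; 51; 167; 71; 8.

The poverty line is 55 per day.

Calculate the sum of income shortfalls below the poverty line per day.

83

Below z: 8, 23, 51 (q = 3 of N = 7).
Individual gaps: 55−8 = 47; 55−23 = 32; 55−51 = 4.
Aggregate gap = 83.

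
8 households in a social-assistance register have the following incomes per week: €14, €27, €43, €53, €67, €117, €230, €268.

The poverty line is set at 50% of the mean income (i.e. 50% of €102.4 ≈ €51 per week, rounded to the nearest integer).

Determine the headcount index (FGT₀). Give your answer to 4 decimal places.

0.3750

3 of the 8 households have income below €51.
H = 3/8 = 0.3750.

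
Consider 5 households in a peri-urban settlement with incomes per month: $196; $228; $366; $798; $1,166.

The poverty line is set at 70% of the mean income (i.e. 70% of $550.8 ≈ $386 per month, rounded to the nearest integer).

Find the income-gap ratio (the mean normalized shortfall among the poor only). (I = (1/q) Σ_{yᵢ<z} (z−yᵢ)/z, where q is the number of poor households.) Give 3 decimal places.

0.318

Incomes under z: $196, $228, $366 (q = 3 of N = 5).
Relative gaps: 0.4922, 0.4093, 0.0518; sum = 0.953368.
The income-gap ratio divides by q (the poor only): 0.953368 / 3 = 0.318.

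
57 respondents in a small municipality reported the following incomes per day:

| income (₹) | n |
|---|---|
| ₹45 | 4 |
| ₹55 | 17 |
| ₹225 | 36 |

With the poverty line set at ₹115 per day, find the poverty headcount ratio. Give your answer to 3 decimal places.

0.368

21 of the 57 respondents have income below ₹115.
H = 21/57 = 0.368.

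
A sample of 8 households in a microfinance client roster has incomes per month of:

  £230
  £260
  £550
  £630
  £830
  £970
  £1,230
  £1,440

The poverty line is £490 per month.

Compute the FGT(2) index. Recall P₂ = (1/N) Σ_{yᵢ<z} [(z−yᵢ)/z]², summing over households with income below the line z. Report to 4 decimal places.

0.0627

Incomes under z: £230, £260 (q = 2 of N = 8).
Relative gaps: (490−230)/490 = 0.5306; (490−260)/490 = 0.4694.
Squared: 0.2815; 0.2203.
Sum = 0.501874; P₂ = 0.501874 / 8 = 0.0627.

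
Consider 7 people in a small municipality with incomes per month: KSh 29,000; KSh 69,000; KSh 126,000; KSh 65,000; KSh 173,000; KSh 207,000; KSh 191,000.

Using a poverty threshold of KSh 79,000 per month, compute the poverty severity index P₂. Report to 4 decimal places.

Poor units: KSh 29,000, KSh 65,000, KSh 69,000 (q = 3 of N = 7).
Normalized shortfalls: (79000−29000)/79000 = 0.6329; (79000−65000)/79000 = 0.1772; (79000−69000)/79000 = 0.1266.
Squared: 0.4006; 0.0314; 0.0160.
Sum = 0.448005; P₂ = 0.448005 / 7 = 0.0640.

0.0640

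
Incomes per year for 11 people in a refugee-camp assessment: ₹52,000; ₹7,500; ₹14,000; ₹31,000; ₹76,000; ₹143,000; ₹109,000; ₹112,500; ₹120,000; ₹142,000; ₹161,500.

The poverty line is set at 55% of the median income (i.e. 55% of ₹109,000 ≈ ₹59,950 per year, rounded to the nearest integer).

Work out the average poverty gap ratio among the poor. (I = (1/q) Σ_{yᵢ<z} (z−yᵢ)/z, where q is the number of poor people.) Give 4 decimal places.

Below z: ₹7,500, ₹14,000, ₹31,000, ₹52,000 (q = 4 of N = 11).
Relative gaps: 0.8749, 0.7665, 0.4829, 0.1326; sum = 2.256881.
I averages over the q = 4 poor units only: 2.256881 / 4 = 0.5642.

0.5642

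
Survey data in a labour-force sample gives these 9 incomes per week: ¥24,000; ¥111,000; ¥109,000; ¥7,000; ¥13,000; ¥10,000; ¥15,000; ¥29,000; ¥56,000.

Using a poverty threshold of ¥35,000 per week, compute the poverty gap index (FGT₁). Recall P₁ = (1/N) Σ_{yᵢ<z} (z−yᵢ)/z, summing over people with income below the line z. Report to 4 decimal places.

Below z: ¥7,000, ¥10,000, ¥13,000, ¥15,000, ¥24,000, ¥29,000 (q = 6 of N = 9).
Gap ratios (z−y)/z: (35000−7000)/35000 = 0.8000; (35000−10000)/35000 = 0.7143; (35000−13000)/35000 = 0.6286; (35000−15000)/35000 = 0.5714; (35000−24000)/35000 = 0.3143; (35000−29000)/35000 = 0.1714.
Sum of shortfalls = 3.200000; P₁ averages over all N: 3.200000 / 9 = 0.3556.

0.3556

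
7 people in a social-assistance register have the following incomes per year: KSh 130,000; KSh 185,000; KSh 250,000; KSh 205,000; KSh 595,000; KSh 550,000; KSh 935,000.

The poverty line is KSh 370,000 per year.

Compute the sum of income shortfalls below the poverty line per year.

KSh 710,000

Poor units: KSh 130,000, KSh 185,000, KSh 205,000, KSh 250,000 (q = 4 of N = 7).
Individual gaps: 370000−130000 = 240000; 370000−185000 = 185000; 370000−205000 = 165000; 370000−250000 = 120000.
Aggregate gap = KSh 710,000.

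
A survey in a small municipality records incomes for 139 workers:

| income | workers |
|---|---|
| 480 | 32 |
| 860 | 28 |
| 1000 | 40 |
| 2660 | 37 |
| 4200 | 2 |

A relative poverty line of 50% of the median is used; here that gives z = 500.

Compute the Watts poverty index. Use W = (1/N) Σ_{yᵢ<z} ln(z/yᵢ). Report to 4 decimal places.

0.0094

Below the line: 32×480 (q = 32 of N = 139).
Log gaps: ln(500/480) = 0.0408 (×32).
W = 1.306304 / 139 = 0.0094.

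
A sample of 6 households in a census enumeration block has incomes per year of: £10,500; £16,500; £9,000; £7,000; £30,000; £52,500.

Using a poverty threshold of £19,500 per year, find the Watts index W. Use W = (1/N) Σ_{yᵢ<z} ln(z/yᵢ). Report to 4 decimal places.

0.4306

Below the line: £7,000, £9,000, £10,500, £16,500 (q = 4 of N = 6).
Log shortfalls: ln(19500/7000) = 1.0245; ln(19500/9000) = 0.7732; ln(19500/10500) = 0.6190; ln(19500/16500) = 0.1671.
W = 2.583787 / 6 = 0.4306.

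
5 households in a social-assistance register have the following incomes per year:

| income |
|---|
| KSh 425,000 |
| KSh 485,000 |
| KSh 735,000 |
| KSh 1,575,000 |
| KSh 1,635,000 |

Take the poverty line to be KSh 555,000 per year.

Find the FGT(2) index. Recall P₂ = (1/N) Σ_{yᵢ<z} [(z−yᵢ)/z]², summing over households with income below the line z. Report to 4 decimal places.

0.0142

Incomes under z: KSh 425,000, KSh 485,000 (q = 2 of N = 5).
Relative gaps: (555000−425000)/555000 = 0.2342; (555000−485000)/555000 = 0.1261.
Squared: 0.0549; 0.0159.
Sum = 0.070773; P₂ = 0.070773 / 5 = 0.0142.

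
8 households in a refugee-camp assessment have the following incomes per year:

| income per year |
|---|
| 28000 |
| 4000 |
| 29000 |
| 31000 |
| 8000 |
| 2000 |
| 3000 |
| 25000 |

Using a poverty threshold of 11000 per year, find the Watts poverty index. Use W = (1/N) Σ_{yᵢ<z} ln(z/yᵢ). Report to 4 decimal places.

Poor units: 2000, 3000, 4000, 8000 (q = 4 of N = 8).
Log gaps: ln(11000/2000) = 1.7047; ln(11000/3000) = 1.2993; ln(11000/4000) = 1.0116; ln(11000/8000) = 0.3185.
W = 4.334086 / 8 = 0.5418.

0.5418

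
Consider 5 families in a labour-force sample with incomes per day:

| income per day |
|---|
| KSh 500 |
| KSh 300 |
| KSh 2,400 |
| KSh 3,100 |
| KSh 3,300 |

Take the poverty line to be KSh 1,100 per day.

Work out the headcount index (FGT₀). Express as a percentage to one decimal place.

2 of the 5 families have income below KSh 1,100.
H = 2/5 = 40.0%.

40.0%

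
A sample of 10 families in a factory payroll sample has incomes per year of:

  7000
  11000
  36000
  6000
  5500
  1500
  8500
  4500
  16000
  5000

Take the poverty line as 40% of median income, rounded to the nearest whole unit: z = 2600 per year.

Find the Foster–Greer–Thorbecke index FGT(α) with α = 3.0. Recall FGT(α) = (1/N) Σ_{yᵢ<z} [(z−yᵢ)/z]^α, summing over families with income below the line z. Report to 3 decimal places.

0.008

Below z: 1500 (q = 1 of N = 10).
Normalized shortfalls: (2600−1500)/2600 = 0.4231.
Raised to α = 3.0: 0.07573.
Sum = 0.075728; FGT(3.0) = 0.075728 / 10 = 0.008.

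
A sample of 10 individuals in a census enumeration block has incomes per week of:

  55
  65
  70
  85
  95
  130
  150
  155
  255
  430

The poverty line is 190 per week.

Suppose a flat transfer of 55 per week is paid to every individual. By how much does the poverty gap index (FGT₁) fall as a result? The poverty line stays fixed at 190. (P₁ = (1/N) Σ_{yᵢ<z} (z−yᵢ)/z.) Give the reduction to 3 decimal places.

0.213

Before: below the line — 55, 65, 70, 85, 95, 130, 150, 155; poverty gap index (FGT₁) = 0.37632.
After the 55 transfer: below the line — 110, 120, 125, 140, 150, 185; poverty gap index (FGT₁) = 0.16316.
Reduction = 0.37632 − 0.16316 = 0.213.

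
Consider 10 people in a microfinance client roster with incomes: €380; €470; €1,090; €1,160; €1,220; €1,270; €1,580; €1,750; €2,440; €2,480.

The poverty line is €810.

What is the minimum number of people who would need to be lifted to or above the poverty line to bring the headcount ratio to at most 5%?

2 of the 10 people are poor, so H = 2/10 = 0.200.
A headcount ratio of at most 5% allows at most ⌊0.05 × 10⌋ = 0 poor people.
So at least 2 − 0 = 2 must be lifted.

2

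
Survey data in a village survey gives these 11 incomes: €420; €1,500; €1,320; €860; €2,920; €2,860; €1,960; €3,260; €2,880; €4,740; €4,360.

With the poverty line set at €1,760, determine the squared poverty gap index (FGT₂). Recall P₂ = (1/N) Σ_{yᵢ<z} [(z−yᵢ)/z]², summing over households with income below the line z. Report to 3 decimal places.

0.084

Incomes under z: €420, €860, €1,320, €1,500 (q = 4 of N = 11).
Normalized shortfalls: (1760−420)/1760 = 0.7614; (1760−860)/1760 = 0.5114; (1760−1320)/1760 = 0.2500; (1760−1500)/1760 = 0.1477.
Squared: 0.5797; 0.2615; 0.0625; 0.0218.
Sum = 0.925491; P₂ = 0.925491 / 11 = 0.084.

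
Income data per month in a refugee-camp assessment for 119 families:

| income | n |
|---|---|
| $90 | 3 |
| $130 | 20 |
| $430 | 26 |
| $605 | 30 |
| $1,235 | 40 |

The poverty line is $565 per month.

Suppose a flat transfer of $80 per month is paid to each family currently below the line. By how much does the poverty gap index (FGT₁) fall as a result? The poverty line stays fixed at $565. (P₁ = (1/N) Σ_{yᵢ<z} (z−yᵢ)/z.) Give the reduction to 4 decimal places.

Before: below the line — 3×$90, 20×$130, 26×$430; poverty gap index (FGT₁) = 0.202796.
After the $80 transfer: below the line — 3×$170, 20×$210, 26×$510; poverty gap index (FGT₁) = 0.144493.
Reduction = 0.202796 − 0.144493 = 0.0583.

0.0583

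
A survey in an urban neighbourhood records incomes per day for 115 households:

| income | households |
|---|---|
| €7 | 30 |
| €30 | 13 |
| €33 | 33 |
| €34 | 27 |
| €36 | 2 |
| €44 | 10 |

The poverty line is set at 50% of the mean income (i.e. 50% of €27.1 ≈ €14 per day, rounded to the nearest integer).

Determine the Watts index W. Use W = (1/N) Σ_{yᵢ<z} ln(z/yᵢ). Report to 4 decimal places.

0.1808

Incomes under z: 30×€7 (q = 30 of N = 115).
Log gaps: ln(14/7) = 0.6931 (×30).
W = 20.794415 / 115 = 0.1808.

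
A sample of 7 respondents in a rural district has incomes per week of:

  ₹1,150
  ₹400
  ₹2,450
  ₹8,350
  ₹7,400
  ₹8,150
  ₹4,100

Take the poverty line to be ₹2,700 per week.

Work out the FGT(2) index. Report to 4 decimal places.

Below the line: ₹400, ₹1,150, ₹2,450 (q = 3 of N = 7).
Relative gaps: (2700−400)/2700 = 0.8519; (2700−1150)/2700 = 0.5741; (2700−2450)/2700 = 0.0926.
Squared: 0.7257; 0.3296; 0.0086.
Sum = 1.063786; P₂ = 1.063786 / 7 = 0.1520.

0.1520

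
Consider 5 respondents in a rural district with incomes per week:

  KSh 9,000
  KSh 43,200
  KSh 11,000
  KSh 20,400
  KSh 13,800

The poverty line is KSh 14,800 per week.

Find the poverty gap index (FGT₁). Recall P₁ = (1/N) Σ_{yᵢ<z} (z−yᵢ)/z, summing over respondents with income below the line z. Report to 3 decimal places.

0.143

Incomes under z: KSh 9,000, KSh 11,000, KSh 13,800 (q = 3 of N = 5).
Normalized shortfalls: (14800−9000)/14800 = 0.3919; (14800−11000)/14800 = 0.2568; (14800−13800)/14800 = 0.0676.
Sum of shortfalls = 0.716216; P₁ averages over all N: 0.716216 / 5 = 0.143.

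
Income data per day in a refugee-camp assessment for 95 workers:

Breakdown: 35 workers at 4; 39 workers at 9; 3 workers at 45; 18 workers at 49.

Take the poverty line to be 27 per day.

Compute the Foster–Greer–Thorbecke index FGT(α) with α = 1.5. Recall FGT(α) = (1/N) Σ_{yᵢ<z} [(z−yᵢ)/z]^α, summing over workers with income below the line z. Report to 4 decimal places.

0.5131

Below z: 35×4, 39×9 (q = 74 of N = 95).
Gap ratios (z−y)/z: (27−4)/27 = 0.8519 (×35); (27−9)/27 = 0.6667 (×39).
Raised to α = 1.5: 0.78622 (×35); 0.54433 (×39).
Sum = 48.746739; FGT(1.5) = 48.746739 / 95 = 0.5131.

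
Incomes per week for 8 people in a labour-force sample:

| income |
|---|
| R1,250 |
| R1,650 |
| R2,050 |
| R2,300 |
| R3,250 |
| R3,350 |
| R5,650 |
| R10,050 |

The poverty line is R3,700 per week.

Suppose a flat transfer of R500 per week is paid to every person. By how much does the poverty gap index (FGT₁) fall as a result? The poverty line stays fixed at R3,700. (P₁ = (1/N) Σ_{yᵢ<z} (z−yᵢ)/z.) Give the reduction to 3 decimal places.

0.095

Before: below the line — R1,250, R1,650, R2,050, R2,300, R3,250, R3,350; poverty gap index (FGT₁) = 0.28209.
After the R500 transfer: below the line — R1,750, R2,150, R2,550, R2,800; poverty gap index (FGT₁) = 0.18750.
Reduction = 0.28209 − 0.18750 = 0.095.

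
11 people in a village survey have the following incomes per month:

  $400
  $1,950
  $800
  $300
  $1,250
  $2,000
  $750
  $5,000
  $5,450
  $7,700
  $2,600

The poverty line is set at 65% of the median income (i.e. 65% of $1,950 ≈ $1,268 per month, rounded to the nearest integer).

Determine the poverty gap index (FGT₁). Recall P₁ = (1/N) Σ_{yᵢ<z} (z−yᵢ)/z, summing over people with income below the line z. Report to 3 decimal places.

0.204

Below the line: $300, $400, $750, $800, $1,250 (q = 5 of N = 11).
Gap ratios (z−y)/z: (1268−300)/1268 = 0.7634; (1268−400)/1268 = 0.6845; (1268−750)/1268 = 0.4085; (1268−800)/1268 = 0.3691; (1268−1250)/1268 = 0.0142.
Sum of shortfalls = 2.239748; P₁ averages over all N: 2.239748 / 11 = 0.204.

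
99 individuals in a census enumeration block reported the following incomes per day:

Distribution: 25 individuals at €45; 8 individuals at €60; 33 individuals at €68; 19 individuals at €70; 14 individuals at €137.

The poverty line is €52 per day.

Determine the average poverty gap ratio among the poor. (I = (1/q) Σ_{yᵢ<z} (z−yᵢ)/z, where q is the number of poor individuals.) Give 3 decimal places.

0.135

Below the line: 25×€45 (q = 25 of N = 99).
Shortfall ratios (z−y)/z: 0.1346 (×25); sum = 3.365385.
The income-gap ratio divides by q (the poor only): 3.365385 / 25 = 0.135.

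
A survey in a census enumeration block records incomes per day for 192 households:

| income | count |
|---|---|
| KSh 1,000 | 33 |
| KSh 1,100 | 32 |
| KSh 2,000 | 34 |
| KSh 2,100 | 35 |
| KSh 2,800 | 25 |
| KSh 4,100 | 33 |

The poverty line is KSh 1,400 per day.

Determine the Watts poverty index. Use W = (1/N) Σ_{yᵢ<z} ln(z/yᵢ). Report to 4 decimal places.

0.0980

Below the line: 33×KSh 1,000, 32×KSh 1,100 (q = 65 of N = 192).
Log gaps: ln(1400/1000) = 0.3365 (×33); ln(1400/1100) = 0.2412 (×32).
W = 18.820770 / 192 = 0.0980.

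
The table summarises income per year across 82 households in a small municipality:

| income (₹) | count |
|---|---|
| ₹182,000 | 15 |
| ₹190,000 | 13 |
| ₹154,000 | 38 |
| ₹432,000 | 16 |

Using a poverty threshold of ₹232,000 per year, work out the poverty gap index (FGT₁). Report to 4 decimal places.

0.2239

Poor units: 38×₹154,000, 15×₹182,000, 13×₹190,000 (q = 66 of N = 82).
Relative gaps: (232000−154000)/232000 = 0.3362 (×38); (232000−182000)/232000 = 0.2155 (×15); (232000−190000)/232000 = 0.1810 (×13).
Sum of shortfalls = 18.362069; P₁ averages over all N: 18.362069 / 82 = 0.2239.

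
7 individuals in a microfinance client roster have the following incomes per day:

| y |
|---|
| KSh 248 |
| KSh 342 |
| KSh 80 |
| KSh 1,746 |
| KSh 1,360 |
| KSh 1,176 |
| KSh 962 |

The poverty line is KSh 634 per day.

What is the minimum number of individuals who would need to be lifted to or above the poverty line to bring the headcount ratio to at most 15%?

2

3 of the 7 individuals are poor, so H = 3/7 = 0.429.
A headcount ratio of at most 15% allows at most ⌊0.15 × 7⌋ = 1 poor individuals.
So at least 3 − 1 = 2 must be lifted.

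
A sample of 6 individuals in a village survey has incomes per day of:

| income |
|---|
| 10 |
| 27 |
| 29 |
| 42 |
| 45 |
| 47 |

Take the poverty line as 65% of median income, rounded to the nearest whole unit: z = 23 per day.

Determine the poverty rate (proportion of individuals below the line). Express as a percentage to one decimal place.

1 of the 6 individuals have income below 23.
H = 1/6 = 16.7%.

16.7%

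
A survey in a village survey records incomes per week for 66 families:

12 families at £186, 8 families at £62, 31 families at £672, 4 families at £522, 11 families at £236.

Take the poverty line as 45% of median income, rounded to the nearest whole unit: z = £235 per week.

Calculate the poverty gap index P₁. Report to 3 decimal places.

0.127

Below z: 8×£62, 12×£186 (q = 20 of N = 66).
Normalized shortfalls: (235−62)/235 = 0.7362 (×8); (235−186)/235 = 0.2085 (×12).
Σ = 8.391489. Dividing by the full population N = 66 gives P₁ = 0.127.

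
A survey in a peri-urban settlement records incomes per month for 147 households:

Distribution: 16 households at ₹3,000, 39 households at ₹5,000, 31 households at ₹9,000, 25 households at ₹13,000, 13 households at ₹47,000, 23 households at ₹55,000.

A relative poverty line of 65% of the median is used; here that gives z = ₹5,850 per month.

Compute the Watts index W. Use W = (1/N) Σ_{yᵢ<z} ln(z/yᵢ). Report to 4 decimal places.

Poor units: 16×₹3,000, 39×₹5,000 (q = 55 of N = 147).
Log gaps: ln(5850/3000) = 0.6678 (×16); ln(5850/5000) = 0.1570 (×39).
W = 16.808416 / 147 = 0.1143.

0.1143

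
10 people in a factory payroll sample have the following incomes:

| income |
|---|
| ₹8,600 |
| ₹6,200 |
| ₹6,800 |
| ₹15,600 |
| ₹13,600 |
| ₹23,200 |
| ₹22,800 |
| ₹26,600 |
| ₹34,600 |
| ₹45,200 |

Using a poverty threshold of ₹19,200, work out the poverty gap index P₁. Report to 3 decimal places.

Incomes under z: ₹6,200, ₹6,800, ₹8,600, ₹13,600, ₹15,600 (q = 5 of N = 10).
Relative gaps: (19200−6200)/19200 = 0.6771; (19200−6800)/19200 = 0.6458; (19200−8600)/19200 = 0.5521; (19200−13600)/19200 = 0.2917; (19200−15600)/19200 = 0.1875.
Σ = 2.354167. Dividing by the full population N = 10 gives P₁ = 0.235.

0.235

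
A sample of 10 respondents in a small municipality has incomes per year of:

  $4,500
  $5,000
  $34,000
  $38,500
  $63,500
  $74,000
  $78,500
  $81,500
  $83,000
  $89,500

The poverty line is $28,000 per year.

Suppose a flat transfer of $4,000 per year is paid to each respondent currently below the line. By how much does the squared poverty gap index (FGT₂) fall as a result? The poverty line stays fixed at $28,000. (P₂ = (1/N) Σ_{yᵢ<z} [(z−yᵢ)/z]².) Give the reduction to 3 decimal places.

0.043

Before: below the line — $4,500, $5,000; squared poverty gap index (FGT₂) = 0.13791.
After the $4,000 transfer: below the line — $8,500, $9,000; squared poverty gap index (FGT₂) = 0.09455.
Reduction = 0.13791 − 0.09455 = 0.043.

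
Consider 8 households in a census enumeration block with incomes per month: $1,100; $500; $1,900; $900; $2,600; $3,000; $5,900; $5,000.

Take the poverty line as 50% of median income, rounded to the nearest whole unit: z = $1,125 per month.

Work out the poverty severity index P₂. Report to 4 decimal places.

Poor units: $500, $900, $1,100 (q = 3 of N = 8).
Gap ratios (z−y)/z: (1125−500)/1125 = 0.5556; (1125−900)/1125 = 0.2000; (1125−1100)/1125 = 0.0222.
Squared: 0.3086; 0.0400; 0.0005.
Sum = 0.349136; P₂ = 0.349136 / 8 = 0.0436.

0.0436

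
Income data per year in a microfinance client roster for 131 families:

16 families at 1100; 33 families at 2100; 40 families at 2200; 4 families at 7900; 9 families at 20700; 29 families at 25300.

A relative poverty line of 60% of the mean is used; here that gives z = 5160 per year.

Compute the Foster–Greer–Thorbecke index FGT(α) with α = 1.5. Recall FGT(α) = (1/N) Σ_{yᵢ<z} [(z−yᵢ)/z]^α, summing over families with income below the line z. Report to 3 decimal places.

Below the line: 16×1100, 33×2100, 40×2200 (q = 89 of N = 131).
Gap ratios (z−y)/z: (5160−1100)/5160 = 0.7868 (×16); (5160−2100)/5160 = 0.5930 (×33); (5160−2200)/5160 = 0.5736 (×40).
Raised to α = 1.5: 0.69793 (×16); 0.45668 (×33); 0.43447 (×40).
Sum = 43.616164; FGT(1.5) = 43.616164 / 131 = 0.333.

0.333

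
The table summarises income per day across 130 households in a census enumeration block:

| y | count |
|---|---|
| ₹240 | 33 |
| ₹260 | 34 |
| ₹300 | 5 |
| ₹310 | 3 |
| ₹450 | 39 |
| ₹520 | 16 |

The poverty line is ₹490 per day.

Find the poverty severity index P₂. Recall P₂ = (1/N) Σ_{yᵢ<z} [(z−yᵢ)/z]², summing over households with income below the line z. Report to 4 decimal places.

Below z: 33×₹240, 34×₹260, 5×₹300, 3×₹310, 39×₹450 (q = 114 of N = 130).
Gap ratios (z−y)/z: (490−240)/490 = 0.5102 (×33); (490−260)/490 = 0.4694 (×34); (490−300)/490 = 0.3878 (×5); (490−310)/490 = 0.3673 (×3); (490−450)/490 = 0.0816 (×39).
Squared: 0.2603 (×33); 0.2203 (×34); 0.1504 (×5); 0.1349 (×3); 0.0067 (×39).
Sum = 17.497709; P₂ = 17.497709 / 130 = 0.1346.

0.1346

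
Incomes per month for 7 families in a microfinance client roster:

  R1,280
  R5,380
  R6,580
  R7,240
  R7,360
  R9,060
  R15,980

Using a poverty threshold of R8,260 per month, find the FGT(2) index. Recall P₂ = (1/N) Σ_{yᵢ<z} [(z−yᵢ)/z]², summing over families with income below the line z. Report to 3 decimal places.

0.129

Poor units: R1,280, R5,380, R6,580, R7,240, R7,360 (q = 5 of N = 7).
Shortfall ratios: (8260−1280)/8260 = 0.8450; (8260−5380)/8260 = 0.3487; (8260−6580)/8260 = 0.2034; (8260−7240)/8260 = 0.1235; (8260−7360)/8260 = 0.1090.
Squared: 0.7141; 0.1216; 0.0414; 0.0152; 0.0119.
Sum = 0.904144; P₂ = 0.904144 / 7 = 0.129.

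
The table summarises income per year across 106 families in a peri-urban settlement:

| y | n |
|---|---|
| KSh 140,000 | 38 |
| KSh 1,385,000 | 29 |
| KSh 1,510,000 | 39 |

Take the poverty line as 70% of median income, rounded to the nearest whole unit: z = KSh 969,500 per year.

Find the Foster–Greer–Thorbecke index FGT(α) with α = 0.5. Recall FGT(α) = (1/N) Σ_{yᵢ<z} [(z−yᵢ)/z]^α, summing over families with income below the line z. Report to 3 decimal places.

0.332

Incomes under z: 38×KSh 140,000 (q = 38 of N = 106).
Shortfall ratios: (969500−140000)/969500 = 0.8556 (×38).
Raised to α = 0.5: 0.92498 (×38).
Sum = 35.149397; FGT(0.5) = 35.149397 / 106 = 0.332.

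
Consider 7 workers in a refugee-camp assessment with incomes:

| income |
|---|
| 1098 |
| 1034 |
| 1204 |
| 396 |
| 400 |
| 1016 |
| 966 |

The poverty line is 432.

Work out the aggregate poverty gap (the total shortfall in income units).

68

Poor units: 396, 400 (q = 2 of N = 7).
Individual gaps: 432−396 = 36; 432−400 = 32.
Aggregate gap = 68.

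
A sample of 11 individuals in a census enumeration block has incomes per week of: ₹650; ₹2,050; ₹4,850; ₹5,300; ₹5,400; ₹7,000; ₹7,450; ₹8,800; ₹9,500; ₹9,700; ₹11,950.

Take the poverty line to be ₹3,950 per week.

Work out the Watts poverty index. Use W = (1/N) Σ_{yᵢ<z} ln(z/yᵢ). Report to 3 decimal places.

0.224

Below the line: ₹650, ₹2,050 (q = 2 of N = 11).
ln(z/y) terms: ln(3950/650) = 1.8045; ln(3950/2050) = 0.6559.
W = 2.460374 / 11 = 0.224.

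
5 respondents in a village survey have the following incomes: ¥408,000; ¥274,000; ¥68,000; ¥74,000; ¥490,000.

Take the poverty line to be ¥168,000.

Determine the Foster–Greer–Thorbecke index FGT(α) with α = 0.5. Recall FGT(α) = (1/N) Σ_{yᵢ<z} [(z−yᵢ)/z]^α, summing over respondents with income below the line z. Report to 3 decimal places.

Poor units: ¥68,000, ¥74,000 (q = 2 of N = 5).
Normalized shortfalls: (168000−68000)/168000 = 0.5952; (168000−74000)/168000 = 0.5595.
Raised to α = 0.5: 0.77152; 0.74801.
Sum = 1.519530; FGT(0.5) = 1.519530 / 5 = 0.304.

0.304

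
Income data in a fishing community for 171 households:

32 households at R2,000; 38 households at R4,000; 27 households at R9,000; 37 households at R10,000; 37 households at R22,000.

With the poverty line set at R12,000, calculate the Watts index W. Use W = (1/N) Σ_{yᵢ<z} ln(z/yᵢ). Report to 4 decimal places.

0.6643

Below z: 32×R2,000, 38×R4,000, 27×R9,000, 37×R10,000 (q = 134 of N = 171).
ln(z/y) terms: ln(12000/2000) = 1.7918 (×32); ln(12000/4000) = 1.0986 (×38); ln(12000/9000) = 0.2877 (×27); ln(12000/10000) = 0.1823 (×37).
W = 113.596884 / 171 = 0.6643.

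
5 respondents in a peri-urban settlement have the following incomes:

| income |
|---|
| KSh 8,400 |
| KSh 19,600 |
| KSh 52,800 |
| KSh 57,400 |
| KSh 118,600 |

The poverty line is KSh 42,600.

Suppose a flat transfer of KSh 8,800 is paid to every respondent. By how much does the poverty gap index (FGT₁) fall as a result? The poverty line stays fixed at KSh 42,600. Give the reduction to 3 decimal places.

0.083

Before: below the line — KSh 8,400, KSh 19,600; poverty gap index (FGT₁) = 0.26854.
After the KSh 8,800 transfer: below the line — KSh 17,200, KSh 28,400; poverty gap index (FGT₁) = 0.18592.
Reduction = 0.26854 − 0.18592 = 0.083.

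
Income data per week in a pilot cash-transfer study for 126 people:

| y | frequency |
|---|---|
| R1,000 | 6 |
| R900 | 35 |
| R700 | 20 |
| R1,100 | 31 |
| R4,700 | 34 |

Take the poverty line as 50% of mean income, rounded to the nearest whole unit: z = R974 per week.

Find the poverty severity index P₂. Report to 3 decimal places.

0.014

Incomes under z: 20×R700, 35×R900 (q = 55 of N = 126).
Relative gaps: (974−700)/974 = 0.2813 (×20); (974−900)/974 = 0.0760 (×35).
Squared: 0.0791 (×20); 0.0058 (×35).
Sum = 1.784782; P₂ = 1.784782 / 126 = 0.014.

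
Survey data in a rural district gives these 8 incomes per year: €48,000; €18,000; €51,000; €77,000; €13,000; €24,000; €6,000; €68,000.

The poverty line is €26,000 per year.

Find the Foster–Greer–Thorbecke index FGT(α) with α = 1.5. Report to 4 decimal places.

0.1525

Below the line: €6,000, €13,000, €18,000, €24,000 (q = 4 of N = 8).
Relative gaps: (26000−6000)/26000 = 0.7692; (26000−13000)/26000 = 0.5000; (26000−18000)/26000 = 0.3077; (26000−24000)/26000 = 0.0769.
Raised to α = 1.5: 0.67466; 0.35355; 0.17068; 0.02133.
Sum = 1.220225; FGT(1.5) = 1.220225 / 8 = 0.1525.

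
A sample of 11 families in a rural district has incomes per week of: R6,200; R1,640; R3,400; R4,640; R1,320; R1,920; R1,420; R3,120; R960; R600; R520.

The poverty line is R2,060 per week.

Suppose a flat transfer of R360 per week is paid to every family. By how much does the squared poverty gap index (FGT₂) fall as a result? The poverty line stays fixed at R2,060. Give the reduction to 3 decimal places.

Before: below the line — R520, R600, R960, R1,320, R1,420, R1,640, R1,920; squared poverty gap index (FGT₂) = 0.14710.
After the R360 transfer: below the line — R880, R960, R1,320, R1,680, R1,780, R2,000; squared poverty gap index (FGT₂) = 0.07233.
Reduction = 0.14710 − 0.07233 = 0.075.

0.075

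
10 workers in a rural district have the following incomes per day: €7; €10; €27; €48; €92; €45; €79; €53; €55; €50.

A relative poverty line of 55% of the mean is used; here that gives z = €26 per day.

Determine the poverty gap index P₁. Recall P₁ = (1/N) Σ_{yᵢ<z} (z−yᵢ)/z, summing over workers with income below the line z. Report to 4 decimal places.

0.1346

Below the line: €7, €10 (q = 2 of N = 10).
Gap ratios (z−y)/z: (26−7)/26 = 0.7308; (26−10)/26 = 0.6154.
Σ = 1.346154. Dividing by the full population N = 10 gives P₁ = 0.1346.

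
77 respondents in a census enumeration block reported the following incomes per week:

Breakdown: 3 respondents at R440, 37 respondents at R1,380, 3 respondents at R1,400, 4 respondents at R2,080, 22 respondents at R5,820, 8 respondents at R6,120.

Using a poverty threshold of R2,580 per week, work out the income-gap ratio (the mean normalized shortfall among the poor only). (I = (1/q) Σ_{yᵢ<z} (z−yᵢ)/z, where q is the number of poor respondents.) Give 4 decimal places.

Incomes under z: 3×R440, 37×R1,380, 3×R1,400, 4×R2,080 (q = 47 of N = 77).
Shortfall ratios (z−y)/z: 0.8295 (×3), 0.4651 (×37), 0.4574 (×3), 0.1938 (×4); sum = 21.844961.
The income-gap ratio divides by q (the poor only): 21.844961 / 47 = 0.4648.

0.4648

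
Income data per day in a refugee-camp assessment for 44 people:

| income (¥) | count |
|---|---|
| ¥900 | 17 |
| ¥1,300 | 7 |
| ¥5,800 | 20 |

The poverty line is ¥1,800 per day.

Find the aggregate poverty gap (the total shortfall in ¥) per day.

¥18,800

Below z: 17×¥900, 7×¥1,300 (q = 24 of N = 44).
Individual gaps: 17×(1800−900) = 15300; 7×(1800−1300) = 3500.
Aggregate gap = ¥18,800.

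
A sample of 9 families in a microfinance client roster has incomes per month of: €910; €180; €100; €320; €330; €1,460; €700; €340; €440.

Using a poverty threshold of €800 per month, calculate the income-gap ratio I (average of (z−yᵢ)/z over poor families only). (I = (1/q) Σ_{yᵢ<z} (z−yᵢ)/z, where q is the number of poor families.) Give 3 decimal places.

Below z: €100, €180, €320, €330, €340, €440, €700 (q = 7 of N = 9).
Shortfall ratios (z−y)/z: 0.8750, 0.7750, 0.6000, 0.5875, 0.5750, 0.4500, 0.1250; sum = 3.987500.
The income-gap ratio divides by q (the poor only): 3.987500 / 7 = 0.570.

0.570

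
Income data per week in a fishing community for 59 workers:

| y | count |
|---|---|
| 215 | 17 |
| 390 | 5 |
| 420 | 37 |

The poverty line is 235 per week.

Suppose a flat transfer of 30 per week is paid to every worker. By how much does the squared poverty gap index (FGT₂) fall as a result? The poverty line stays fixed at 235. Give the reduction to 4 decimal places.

Before: below the line — 17×215; squared poverty gap index (FGT₂) = 0.002087.
After the 30 transfer: below the line — none; squared poverty gap index (FGT₂) = 0.000000.
Reduction = 0.002087 − 0.000000 = 0.0021.

0.0021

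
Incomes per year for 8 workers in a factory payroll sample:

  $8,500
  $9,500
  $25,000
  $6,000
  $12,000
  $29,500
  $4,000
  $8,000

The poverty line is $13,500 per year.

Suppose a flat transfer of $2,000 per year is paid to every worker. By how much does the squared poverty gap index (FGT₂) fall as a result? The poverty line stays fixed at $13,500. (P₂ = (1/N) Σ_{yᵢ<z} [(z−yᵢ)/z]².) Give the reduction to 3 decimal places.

0.074

Before: below the line — $4,000, $6,000, $8,000, $8,500, $9,500, $12,000; squared poverty gap index (FGT₂) = 0.15089.
After the $2,000 transfer: below the line — $6,000, $8,000, $10,000, $10,500, $11,500; squared poverty gap index (FGT₂) = 0.07665.
Reduction = 0.15089 − 0.07665 = 0.074.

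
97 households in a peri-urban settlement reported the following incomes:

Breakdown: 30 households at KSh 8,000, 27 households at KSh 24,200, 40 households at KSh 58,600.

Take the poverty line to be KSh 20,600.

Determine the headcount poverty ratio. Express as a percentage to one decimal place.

30 of the 97 households have income below KSh 20,600.
H = 30/97 = 30.9%.

30.9%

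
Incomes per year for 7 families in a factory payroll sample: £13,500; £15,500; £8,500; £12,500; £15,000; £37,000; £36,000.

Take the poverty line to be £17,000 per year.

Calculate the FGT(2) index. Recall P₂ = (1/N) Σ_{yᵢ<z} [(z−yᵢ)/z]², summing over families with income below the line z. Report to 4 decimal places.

Poor units: £8,500, £12,500, £13,500, £15,000, £15,500 (q = 5 of N = 7).
Gap ratios (z−y)/z: (17000−8500)/17000 = 0.5000; (17000−12500)/17000 = 0.2647; (17000−13500)/17000 = 0.2059; (17000−15000)/17000 = 0.1176; (17000−15500)/17000 = 0.0882.
Squared: 0.2500; 0.0701; 0.0424; 0.0138; 0.0078.
Sum = 0.384083; P₂ = 0.384083 / 7 = 0.0549.

0.0549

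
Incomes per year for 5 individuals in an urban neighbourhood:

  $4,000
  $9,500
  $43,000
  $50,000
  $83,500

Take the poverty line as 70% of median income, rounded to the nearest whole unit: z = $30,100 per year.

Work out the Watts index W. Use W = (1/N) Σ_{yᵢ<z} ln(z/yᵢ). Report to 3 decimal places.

0.634

Incomes under z: $4,000, $9,500 (q = 2 of N = 5).
Log gaps: ln(30100/4000) = 2.0182; ln(30100/9500) = 1.1532.
W = 3.171464 / 5 = 0.634.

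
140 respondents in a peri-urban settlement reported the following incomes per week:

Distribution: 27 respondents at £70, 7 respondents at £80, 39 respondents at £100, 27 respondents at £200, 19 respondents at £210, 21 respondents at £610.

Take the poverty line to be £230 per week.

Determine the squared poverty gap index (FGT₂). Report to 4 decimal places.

Incomes under z: 27×£70, 7×£80, 39×£100, 27×£200, 19×£210 (q = 119 of N = 140).
Normalized shortfalls: (230−70)/230 = 0.6957 (×27); (230−80)/230 = 0.6522 (×7); (230−100)/230 = 0.5652 (×39); (230−200)/230 = 0.1304 (×27); (230−210)/230 = 0.0870 (×19).
Squared: 0.4839 (×27); 0.4253 (×7); 0.3195 (×39); 0.0170 (×27); 0.0076 (×19).
Sum = 29.105860; P₂ = 29.105860 / 140 = 0.2079.

0.2079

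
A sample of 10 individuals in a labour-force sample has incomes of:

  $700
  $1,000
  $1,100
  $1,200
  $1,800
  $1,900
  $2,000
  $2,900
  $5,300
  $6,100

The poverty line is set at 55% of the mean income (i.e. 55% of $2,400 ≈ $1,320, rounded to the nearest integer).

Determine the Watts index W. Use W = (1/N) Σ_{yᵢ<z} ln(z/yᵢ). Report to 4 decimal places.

0.1190

Below z: $700, $1,000, $1,100, $1,200 (q = 4 of N = 10).
ln(z/y) terms: ln(1320/700) = 0.6343; ln(1320/1000) = 0.2776; ln(1320/1100) = 0.1823; ln(1320/1200) = 0.0953.
W = 1.189570 / 10 = 0.1190.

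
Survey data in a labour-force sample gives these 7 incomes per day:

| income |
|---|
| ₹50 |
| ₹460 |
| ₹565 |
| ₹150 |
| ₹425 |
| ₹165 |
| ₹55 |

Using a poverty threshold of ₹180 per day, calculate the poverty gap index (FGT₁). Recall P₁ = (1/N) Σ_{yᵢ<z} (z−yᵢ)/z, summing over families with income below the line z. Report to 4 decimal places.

Below the line: ₹50, ₹55, ₹150, ₹165 (q = 4 of N = 7).
Gap ratios (z−y)/z: (180−50)/180 = 0.7222; (180−55)/180 = 0.6944; (180−150)/180 = 0.1667; (180−165)/180 = 0.0833.
Σ = 1.666667. Dividing by the full population N = 7 gives P₁ = 0.2381.

0.2381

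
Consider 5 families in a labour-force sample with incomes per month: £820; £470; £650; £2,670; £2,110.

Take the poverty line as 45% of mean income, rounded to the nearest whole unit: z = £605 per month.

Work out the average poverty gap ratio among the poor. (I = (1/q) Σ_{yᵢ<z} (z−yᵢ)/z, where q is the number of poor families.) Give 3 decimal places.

Below the line: £470 (q = 1 of N = 5).
Relative gaps: 0.2231; sum = 0.223140.
The income-gap ratio divides by q (the poor only): 0.223140 / 1 = 0.223.

0.223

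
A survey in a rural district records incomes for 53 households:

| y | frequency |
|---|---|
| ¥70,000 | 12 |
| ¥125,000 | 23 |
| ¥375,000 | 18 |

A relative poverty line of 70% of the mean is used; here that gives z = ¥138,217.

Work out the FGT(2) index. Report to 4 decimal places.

Poor units: 12×¥70,000, 23×¥125,000 (q = 35 of N = 53).
Gap ratios (z−y)/z: (138217−70000)/138217 = 0.4935 (×12); (138217−125000)/138217 = 0.0956 (×23).
Squared: 0.2436 (×12); 0.0091 (×23).
Sum = 3.133414; P₂ = 3.133414 / 53 = 0.0591.

0.0591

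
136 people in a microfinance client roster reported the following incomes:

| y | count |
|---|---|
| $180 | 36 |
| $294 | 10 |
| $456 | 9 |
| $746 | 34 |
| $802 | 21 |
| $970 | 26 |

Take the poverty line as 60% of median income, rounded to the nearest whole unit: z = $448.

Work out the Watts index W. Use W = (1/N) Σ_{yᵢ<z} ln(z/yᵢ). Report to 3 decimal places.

Below the line: 36×$180, 10×$294 (q = 46 of N = 136).
ln(z/y) terms: ln(448/180) = 0.9118 (×36); ln(448/294) = 0.4212 (×10).
W = 37.038244 / 136 = 0.272.

0.272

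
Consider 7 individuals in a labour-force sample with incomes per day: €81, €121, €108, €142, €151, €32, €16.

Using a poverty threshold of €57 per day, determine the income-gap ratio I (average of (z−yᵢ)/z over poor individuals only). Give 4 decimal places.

Below the line: €16, €32 (q = 2 of N = 7).
Shortfall ratios (z−y)/z: 0.7193, 0.4386; sum = 1.157895.
The income-gap ratio divides by q (the poor only): 1.157895 / 2 = 0.5789.

0.5789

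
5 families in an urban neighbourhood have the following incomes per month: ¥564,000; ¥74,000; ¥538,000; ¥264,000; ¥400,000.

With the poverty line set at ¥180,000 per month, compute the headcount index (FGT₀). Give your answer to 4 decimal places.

1 of the 5 families have income below ¥180,000.
H = 1/5 = 0.2000.

0.2000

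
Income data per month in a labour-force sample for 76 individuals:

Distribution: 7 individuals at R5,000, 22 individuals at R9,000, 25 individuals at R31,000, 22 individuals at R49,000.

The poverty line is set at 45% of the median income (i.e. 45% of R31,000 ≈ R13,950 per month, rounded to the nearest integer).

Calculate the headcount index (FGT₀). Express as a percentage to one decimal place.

38.2%

29 of the 76 individuals have income below R13,950.
H = 29/76 = 38.2%.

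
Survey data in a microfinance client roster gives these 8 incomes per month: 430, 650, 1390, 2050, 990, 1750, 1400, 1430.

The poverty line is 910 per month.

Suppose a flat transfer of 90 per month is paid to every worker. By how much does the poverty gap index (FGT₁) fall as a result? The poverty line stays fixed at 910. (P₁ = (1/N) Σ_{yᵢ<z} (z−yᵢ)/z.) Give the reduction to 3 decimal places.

Before: below the line — 430, 650; poverty gap index (FGT₁) = 0.10165.
After the 90 transfer: below the line — 520, 740; poverty gap index (FGT₁) = 0.07692.
Reduction = 0.10165 − 0.07692 = 0.025.

0.025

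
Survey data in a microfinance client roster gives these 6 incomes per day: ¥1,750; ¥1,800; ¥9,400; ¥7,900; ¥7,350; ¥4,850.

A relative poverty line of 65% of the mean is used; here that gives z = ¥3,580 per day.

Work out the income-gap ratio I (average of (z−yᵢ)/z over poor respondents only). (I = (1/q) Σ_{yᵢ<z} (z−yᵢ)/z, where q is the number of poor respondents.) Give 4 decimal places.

Below z: ¥1,750, ¥1,800 (q = 2 of N = 6).
Shortfall ratios (z−y)/z: 0.5112, 0.4972; sum = 1.008380.
The income-gap ratio divides by q (the poor only): 1.008380 / 2 = 0.5042.

0.5042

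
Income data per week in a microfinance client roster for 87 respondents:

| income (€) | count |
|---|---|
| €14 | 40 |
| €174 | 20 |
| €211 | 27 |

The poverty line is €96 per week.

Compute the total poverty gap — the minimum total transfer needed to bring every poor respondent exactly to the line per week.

€3,280

Poor units: 40×€14 (q = 40 of N = 87).
Individual gaps: 40×(96−14) = 3280.
Aggregate gap = €3,280.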